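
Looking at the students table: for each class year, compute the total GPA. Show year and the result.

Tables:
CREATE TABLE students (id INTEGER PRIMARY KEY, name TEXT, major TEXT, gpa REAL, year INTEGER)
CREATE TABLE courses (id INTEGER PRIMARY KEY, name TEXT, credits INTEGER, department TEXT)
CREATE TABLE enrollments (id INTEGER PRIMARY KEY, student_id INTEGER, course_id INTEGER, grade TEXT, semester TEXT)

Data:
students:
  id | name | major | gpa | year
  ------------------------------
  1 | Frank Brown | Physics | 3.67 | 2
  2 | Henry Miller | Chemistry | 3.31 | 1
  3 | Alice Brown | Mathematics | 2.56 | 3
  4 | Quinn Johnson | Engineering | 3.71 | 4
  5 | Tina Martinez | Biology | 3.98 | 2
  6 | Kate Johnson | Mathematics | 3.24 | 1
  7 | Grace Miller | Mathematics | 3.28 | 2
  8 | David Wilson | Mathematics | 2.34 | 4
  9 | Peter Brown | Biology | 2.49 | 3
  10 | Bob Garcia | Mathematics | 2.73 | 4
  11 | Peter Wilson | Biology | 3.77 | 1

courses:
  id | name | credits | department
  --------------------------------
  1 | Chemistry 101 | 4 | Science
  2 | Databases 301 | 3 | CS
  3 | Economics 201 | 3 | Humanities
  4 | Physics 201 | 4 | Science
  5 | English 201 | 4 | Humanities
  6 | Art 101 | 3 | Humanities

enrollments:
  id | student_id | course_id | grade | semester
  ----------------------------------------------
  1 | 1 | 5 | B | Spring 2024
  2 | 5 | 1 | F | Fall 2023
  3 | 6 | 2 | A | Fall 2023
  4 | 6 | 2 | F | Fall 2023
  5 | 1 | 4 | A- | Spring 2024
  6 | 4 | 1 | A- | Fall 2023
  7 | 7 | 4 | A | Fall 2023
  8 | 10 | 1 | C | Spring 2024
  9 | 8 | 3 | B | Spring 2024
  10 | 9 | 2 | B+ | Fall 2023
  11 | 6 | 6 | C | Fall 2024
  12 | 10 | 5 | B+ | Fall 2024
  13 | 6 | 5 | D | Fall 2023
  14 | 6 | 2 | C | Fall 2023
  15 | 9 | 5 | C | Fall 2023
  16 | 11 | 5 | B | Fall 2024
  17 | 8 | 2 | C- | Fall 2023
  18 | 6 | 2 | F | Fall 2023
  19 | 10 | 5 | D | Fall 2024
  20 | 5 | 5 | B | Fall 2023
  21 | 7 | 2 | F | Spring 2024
SELECT year, SUM(gpa) AS sum_gpa FROM students GROUP BY year

Execution result:
year | sum_gpa
1 | 10.32
2 | 10.93
3 | 5.05
4 | 8.78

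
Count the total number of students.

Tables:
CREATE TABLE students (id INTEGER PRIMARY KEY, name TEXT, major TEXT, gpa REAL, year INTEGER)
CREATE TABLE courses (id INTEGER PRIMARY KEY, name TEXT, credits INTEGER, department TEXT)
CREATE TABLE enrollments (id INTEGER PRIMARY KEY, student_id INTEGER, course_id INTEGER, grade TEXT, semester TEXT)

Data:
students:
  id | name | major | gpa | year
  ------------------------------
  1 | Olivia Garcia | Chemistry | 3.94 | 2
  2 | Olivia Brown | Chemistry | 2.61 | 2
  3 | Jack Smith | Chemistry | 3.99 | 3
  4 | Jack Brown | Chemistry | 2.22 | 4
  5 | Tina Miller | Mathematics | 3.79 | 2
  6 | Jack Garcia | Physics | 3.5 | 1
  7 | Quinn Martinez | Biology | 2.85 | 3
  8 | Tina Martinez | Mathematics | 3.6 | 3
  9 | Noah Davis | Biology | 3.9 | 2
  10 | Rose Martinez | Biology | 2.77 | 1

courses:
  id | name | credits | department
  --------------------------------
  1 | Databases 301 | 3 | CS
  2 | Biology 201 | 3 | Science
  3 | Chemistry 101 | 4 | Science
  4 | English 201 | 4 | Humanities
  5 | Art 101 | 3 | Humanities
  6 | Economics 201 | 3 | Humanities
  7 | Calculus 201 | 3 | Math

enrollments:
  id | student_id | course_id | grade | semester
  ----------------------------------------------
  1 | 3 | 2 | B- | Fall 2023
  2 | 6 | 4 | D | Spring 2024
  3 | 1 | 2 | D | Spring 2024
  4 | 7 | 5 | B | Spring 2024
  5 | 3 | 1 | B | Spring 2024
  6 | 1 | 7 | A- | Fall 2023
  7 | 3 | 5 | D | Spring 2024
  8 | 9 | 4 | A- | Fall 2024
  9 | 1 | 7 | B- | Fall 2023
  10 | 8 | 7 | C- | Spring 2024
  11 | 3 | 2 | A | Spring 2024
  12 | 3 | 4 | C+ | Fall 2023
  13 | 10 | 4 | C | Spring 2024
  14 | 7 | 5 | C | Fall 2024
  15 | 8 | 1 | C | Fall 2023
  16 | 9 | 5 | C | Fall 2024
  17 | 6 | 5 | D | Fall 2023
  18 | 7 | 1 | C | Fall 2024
SELECT COUNT(*) FROM students

Execution result:
10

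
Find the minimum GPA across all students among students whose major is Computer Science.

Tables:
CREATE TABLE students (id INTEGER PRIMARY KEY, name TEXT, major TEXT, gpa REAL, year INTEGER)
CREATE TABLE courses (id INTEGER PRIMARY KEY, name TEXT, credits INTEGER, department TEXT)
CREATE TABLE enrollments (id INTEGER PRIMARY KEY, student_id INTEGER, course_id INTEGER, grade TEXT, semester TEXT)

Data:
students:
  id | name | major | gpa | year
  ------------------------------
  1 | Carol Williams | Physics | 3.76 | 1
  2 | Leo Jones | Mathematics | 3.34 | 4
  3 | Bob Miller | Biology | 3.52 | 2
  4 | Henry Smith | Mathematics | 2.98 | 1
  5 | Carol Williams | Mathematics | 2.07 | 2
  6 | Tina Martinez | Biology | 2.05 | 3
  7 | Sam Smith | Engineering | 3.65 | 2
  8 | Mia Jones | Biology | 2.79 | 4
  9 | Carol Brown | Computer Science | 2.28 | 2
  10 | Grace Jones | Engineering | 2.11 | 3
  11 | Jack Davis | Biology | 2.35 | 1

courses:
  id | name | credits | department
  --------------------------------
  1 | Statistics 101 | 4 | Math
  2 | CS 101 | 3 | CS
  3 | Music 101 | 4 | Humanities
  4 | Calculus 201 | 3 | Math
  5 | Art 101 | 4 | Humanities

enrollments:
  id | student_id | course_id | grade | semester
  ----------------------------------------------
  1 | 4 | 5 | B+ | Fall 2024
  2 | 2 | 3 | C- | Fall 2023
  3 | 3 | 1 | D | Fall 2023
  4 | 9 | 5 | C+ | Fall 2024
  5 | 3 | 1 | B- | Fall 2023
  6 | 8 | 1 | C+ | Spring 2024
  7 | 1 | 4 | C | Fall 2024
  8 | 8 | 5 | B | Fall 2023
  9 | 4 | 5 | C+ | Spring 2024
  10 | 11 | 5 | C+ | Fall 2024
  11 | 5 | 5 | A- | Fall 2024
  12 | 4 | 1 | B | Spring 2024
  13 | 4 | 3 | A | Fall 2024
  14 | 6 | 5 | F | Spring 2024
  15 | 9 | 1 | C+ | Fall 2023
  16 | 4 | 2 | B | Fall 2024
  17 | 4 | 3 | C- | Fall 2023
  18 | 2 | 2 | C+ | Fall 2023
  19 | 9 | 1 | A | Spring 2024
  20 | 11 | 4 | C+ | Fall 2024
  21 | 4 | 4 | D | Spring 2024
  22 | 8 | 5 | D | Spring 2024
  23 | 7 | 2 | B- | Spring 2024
SELECT MIN(gpa) FROM students WHERE major = 'Computer Science'

Execution result:
2.28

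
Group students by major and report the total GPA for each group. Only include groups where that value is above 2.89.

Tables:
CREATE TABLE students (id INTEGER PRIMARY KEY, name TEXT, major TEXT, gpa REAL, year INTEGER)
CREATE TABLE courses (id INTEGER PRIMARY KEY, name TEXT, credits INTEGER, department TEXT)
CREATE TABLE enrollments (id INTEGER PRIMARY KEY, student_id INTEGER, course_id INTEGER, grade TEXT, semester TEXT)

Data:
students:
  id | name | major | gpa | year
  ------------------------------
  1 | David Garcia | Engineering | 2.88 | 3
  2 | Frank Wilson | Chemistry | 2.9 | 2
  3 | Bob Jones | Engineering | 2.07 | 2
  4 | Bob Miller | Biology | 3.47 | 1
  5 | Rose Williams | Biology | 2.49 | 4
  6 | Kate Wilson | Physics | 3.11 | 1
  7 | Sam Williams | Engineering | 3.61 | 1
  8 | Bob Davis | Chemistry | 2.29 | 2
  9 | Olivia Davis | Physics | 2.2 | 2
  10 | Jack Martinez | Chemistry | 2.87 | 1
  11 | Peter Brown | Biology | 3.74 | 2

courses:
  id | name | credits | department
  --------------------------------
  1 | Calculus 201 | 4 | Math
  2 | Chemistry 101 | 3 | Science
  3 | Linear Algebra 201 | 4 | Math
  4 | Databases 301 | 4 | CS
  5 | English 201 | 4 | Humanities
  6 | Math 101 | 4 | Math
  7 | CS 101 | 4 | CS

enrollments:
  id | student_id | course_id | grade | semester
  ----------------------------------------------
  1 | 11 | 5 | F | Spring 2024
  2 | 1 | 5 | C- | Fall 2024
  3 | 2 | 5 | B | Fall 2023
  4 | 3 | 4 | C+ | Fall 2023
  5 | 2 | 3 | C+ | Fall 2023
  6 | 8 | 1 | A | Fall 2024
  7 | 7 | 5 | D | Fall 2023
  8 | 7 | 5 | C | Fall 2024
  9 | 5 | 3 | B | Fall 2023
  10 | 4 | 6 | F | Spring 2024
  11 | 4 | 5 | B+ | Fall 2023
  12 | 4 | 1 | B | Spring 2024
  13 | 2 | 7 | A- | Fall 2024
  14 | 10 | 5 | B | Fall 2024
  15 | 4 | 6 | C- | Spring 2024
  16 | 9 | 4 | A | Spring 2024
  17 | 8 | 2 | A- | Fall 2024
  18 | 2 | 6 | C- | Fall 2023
SELECT major, SUM(gpa) AS sum_gpa FROM students GROUP BY major HAVING SUM(gpa) > 2.89

Execution result:
major | sum_gpa
Biology | 9.70
Chemistry | 8.06
Engineering | 8.56
Physics | 5.31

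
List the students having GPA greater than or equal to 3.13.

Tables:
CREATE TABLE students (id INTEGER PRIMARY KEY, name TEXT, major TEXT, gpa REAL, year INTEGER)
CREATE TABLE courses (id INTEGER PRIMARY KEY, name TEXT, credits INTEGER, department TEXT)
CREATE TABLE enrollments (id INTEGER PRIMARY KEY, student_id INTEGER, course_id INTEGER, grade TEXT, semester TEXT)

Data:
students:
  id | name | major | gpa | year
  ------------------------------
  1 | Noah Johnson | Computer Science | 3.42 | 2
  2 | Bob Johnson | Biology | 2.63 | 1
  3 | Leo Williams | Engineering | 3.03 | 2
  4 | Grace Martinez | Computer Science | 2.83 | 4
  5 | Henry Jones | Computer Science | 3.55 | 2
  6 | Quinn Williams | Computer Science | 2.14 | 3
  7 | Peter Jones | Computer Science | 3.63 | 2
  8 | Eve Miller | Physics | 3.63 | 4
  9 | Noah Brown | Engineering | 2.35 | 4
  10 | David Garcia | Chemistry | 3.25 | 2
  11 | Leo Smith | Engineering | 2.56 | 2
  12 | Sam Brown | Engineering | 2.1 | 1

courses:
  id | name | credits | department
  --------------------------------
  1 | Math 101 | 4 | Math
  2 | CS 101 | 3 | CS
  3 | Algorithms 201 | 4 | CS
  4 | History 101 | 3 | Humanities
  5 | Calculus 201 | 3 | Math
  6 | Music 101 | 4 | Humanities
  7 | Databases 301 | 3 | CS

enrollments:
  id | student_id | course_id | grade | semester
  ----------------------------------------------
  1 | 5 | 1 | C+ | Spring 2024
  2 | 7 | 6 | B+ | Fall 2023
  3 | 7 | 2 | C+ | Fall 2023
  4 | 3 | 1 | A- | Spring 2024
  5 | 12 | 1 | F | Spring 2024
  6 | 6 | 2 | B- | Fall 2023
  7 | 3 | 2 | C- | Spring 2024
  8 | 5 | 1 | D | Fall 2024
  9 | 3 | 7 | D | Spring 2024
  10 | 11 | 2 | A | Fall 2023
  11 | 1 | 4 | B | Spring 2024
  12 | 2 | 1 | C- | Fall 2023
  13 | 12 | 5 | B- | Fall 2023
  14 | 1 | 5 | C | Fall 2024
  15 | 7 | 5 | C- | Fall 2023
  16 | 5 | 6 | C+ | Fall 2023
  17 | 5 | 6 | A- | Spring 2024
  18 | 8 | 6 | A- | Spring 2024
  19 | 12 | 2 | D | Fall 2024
SELECT name, gpa FROM students WHERE gpa >= 3.13

Execution result:
name | gpa
Noah Johnson | 3.42
Henry Jones | 3.55
Peter Jones | 3.63
Eve Miller | 3.63
David Garcia | 3.25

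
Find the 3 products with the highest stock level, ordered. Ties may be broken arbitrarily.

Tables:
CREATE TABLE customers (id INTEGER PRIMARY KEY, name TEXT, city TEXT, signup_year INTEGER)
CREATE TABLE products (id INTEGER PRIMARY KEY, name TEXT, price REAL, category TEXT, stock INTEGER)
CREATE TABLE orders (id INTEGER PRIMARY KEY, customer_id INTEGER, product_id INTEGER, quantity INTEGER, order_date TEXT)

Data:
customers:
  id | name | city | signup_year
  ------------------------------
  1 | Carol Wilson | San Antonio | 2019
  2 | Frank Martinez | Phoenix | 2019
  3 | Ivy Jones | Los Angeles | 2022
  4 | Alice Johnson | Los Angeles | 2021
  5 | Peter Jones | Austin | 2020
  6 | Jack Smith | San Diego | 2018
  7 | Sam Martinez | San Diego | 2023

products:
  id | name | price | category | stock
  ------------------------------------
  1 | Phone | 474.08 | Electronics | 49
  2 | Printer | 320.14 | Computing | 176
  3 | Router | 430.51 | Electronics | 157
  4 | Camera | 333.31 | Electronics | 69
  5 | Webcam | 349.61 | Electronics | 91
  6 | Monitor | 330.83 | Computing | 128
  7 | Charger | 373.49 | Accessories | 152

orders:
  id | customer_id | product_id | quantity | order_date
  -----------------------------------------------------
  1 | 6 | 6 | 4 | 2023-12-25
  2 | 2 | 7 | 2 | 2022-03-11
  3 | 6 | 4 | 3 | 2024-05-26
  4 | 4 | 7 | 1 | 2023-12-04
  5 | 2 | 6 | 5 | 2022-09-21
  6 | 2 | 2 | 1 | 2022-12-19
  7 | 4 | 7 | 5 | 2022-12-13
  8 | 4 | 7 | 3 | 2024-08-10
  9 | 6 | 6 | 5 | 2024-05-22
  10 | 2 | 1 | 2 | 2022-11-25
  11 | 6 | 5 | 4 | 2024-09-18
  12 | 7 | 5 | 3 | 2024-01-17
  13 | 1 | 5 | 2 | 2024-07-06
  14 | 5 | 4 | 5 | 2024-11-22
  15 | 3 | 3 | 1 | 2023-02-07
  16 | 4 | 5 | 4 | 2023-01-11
SELECT name, stock FROM products ORDER BY stock DESC LIMIT 3

Execution result:
name | stock
Printer | 176
Router | 157
Charger | 152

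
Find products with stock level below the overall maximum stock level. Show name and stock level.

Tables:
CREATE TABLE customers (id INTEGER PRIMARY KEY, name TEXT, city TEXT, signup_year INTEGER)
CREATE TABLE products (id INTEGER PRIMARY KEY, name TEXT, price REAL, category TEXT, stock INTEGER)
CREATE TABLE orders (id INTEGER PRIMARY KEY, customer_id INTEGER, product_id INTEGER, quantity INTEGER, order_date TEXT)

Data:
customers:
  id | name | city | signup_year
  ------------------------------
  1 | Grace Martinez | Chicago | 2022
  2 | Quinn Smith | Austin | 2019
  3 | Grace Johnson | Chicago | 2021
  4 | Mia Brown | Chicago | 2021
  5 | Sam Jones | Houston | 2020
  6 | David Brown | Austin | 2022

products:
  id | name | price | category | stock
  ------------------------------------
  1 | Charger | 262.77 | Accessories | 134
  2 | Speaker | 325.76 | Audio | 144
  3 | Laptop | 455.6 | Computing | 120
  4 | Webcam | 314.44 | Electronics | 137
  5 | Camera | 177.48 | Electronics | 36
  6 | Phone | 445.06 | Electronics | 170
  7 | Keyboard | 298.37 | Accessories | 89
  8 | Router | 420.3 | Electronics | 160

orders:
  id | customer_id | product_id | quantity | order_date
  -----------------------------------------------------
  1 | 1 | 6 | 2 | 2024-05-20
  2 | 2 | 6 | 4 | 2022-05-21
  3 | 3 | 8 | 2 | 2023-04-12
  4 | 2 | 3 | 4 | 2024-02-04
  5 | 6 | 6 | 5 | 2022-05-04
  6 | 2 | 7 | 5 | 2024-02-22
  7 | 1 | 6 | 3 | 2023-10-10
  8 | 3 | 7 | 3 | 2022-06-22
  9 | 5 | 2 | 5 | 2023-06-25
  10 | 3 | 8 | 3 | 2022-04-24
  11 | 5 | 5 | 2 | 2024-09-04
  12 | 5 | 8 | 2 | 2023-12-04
SELECT name, stock FROM products WHERE stock < (SELECT MAX(stock) FROM products)

Execution result:
name | stock
Charger | 134
Speaker | 144
Laptop | 120
Webcam | 137
Camera | 36
Keyboard | 89
Router | 160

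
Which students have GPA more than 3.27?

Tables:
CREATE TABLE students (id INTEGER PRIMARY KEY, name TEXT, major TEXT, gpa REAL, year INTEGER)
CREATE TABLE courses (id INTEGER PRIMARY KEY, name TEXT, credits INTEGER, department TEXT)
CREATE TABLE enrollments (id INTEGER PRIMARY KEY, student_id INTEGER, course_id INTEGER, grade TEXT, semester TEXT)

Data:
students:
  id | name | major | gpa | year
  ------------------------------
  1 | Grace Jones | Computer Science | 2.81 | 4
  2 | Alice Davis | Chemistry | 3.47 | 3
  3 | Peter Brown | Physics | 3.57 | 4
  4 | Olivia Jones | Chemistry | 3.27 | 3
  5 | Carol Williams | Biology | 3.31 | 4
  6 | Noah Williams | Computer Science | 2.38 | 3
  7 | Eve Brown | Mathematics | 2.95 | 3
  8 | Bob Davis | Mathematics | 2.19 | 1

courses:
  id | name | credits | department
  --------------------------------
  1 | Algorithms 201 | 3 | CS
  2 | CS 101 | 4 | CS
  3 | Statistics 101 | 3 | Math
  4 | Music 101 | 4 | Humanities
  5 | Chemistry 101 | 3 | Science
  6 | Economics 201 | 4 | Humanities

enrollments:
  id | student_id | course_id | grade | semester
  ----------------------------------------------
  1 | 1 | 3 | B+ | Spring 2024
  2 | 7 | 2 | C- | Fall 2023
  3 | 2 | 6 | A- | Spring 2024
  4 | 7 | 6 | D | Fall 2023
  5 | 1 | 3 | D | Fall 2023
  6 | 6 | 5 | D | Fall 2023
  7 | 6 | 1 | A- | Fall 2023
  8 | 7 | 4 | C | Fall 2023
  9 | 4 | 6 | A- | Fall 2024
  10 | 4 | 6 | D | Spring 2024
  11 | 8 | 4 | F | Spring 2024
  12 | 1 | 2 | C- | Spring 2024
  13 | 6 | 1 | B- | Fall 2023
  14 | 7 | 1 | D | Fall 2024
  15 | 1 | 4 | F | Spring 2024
SELECT name, gpa FROM students WHERE gpa > 3.27

Execution result:
name | gpa
Alice Davis | 3.47
Peter Brown | 3.57
Carol Williams | 3.31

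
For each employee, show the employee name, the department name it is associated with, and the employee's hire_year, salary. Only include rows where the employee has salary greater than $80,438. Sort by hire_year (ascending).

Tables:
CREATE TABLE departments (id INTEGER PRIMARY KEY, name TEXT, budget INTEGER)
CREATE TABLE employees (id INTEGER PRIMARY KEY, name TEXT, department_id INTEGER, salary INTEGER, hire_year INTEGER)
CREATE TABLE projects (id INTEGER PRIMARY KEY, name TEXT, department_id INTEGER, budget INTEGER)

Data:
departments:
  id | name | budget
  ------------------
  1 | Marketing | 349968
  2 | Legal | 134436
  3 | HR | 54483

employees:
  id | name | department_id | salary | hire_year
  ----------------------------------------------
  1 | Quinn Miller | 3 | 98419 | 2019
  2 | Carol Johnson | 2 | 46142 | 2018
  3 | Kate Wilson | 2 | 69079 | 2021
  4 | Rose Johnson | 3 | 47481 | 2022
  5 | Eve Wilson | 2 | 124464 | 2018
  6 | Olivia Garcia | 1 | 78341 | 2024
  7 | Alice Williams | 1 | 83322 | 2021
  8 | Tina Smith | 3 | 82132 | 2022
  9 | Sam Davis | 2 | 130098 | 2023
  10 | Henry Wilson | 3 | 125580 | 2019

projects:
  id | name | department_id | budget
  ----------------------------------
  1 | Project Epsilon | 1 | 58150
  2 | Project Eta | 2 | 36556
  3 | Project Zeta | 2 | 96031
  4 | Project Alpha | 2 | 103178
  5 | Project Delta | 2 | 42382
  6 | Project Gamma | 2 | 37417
SELECT c.name, p.name AS department, c.hire_year, c.salary FROM employees c JOIN departments p ON c.department_id = p.id WHERE c.salary > 80438 ORDER BY c.hire_year ASC

Execution result:
name | department | hire_year | salary
Eve Wilson | Legal | 2018 | 124464
Quinn Miller | HR | 2019 | 98419
Henry Wilson | HR | 2019 | 125580
Alice Williams | Marketing | 2021 | 83322
Tina Smith | HR | 2022 | 82132
Sam Davis | Legal | 2023 | 130098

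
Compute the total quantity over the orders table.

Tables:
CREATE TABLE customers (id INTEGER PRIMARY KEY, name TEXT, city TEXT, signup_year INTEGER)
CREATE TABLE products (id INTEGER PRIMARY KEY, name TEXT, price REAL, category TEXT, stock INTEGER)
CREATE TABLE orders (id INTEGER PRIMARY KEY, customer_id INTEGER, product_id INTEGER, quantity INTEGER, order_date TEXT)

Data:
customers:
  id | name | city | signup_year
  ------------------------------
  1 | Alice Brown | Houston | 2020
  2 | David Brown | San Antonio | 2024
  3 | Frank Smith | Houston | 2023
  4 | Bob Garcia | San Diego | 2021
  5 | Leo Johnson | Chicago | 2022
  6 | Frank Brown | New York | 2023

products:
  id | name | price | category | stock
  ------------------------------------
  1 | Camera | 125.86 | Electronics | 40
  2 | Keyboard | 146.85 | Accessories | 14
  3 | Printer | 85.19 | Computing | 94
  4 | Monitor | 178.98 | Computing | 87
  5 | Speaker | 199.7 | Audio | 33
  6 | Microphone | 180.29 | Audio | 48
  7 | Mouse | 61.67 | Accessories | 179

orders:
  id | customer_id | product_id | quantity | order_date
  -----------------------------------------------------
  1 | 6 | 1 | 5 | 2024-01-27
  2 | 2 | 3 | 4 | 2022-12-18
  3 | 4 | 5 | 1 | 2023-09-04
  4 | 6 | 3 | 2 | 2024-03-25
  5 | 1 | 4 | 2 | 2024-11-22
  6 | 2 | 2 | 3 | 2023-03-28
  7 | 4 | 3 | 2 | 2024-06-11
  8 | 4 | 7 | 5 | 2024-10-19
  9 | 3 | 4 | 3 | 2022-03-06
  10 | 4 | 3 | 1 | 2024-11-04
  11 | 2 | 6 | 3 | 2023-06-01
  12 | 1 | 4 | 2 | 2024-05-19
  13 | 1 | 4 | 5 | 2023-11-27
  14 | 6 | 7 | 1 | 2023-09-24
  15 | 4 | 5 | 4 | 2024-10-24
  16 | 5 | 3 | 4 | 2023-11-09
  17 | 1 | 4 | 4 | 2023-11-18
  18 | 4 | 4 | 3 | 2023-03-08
SELECT SUM(quantity) FROM orders

Execution result:
54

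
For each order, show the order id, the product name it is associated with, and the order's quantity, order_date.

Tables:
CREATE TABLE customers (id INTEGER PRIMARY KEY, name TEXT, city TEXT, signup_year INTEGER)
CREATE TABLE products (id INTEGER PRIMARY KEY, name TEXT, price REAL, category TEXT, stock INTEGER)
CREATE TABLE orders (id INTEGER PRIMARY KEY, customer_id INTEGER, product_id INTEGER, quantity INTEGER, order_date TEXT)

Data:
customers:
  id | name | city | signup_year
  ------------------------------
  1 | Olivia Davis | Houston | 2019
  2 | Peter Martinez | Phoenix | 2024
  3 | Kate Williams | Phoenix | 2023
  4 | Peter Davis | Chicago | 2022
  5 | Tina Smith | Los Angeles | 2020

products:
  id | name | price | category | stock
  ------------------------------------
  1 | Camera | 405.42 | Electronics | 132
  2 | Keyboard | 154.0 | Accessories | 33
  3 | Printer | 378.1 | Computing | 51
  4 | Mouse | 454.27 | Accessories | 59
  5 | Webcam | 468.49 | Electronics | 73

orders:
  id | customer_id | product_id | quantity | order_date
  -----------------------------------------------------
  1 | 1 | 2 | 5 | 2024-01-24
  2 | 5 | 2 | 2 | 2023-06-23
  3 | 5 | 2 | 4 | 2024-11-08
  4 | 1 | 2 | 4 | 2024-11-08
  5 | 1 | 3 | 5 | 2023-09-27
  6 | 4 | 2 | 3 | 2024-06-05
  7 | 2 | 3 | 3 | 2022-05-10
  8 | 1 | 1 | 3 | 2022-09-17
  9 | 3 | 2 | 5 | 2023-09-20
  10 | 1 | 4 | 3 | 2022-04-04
SELECT c.id, p.name AS product, c.quantity, c.order_date FROM orders c JOIN products p ON c.product_id = p.id

Execution result:
id | product | quantity | order_date
1 | Keyboard | 5 | 2024-01-24
2 | Keyboard | 2 | 2023-06-23
3 | Keyboard | 4 | 2024-11-08
4 | Keyboard | 4 | 2024-11-08
5 | Printer | 5 | 2023-09-27
6 | Keyboard | 3 | 2024-06-05
7 | Printer | 3 | 2022-05-10
8 | Camera | 3 | 2022-09-17
9 | Keyboard | 5 | 2023-09-20
10 | Mouse | 3 | 2022-04-04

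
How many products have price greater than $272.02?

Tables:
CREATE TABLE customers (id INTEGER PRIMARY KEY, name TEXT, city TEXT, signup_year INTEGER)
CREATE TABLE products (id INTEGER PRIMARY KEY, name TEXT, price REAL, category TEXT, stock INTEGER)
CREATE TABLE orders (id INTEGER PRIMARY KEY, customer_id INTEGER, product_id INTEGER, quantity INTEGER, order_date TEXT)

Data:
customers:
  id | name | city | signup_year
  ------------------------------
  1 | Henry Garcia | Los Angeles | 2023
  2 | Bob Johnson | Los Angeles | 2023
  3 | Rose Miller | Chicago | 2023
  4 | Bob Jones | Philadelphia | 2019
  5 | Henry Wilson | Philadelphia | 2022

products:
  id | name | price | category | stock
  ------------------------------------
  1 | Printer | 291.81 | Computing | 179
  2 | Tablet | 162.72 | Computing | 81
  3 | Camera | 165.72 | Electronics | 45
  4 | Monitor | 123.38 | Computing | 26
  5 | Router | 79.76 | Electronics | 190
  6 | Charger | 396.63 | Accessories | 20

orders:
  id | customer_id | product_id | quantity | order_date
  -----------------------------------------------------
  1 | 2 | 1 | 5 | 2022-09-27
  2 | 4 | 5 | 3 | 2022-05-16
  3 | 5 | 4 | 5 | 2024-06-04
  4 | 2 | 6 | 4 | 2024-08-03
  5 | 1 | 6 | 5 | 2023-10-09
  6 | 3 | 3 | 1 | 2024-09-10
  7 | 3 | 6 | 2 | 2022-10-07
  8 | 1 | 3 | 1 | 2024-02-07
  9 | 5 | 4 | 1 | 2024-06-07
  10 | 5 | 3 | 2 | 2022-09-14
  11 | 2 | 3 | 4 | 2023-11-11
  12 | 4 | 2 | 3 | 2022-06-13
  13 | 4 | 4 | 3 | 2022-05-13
SELECT COUNT(*) FROM products WHERE price > 272.02

Execution result:
2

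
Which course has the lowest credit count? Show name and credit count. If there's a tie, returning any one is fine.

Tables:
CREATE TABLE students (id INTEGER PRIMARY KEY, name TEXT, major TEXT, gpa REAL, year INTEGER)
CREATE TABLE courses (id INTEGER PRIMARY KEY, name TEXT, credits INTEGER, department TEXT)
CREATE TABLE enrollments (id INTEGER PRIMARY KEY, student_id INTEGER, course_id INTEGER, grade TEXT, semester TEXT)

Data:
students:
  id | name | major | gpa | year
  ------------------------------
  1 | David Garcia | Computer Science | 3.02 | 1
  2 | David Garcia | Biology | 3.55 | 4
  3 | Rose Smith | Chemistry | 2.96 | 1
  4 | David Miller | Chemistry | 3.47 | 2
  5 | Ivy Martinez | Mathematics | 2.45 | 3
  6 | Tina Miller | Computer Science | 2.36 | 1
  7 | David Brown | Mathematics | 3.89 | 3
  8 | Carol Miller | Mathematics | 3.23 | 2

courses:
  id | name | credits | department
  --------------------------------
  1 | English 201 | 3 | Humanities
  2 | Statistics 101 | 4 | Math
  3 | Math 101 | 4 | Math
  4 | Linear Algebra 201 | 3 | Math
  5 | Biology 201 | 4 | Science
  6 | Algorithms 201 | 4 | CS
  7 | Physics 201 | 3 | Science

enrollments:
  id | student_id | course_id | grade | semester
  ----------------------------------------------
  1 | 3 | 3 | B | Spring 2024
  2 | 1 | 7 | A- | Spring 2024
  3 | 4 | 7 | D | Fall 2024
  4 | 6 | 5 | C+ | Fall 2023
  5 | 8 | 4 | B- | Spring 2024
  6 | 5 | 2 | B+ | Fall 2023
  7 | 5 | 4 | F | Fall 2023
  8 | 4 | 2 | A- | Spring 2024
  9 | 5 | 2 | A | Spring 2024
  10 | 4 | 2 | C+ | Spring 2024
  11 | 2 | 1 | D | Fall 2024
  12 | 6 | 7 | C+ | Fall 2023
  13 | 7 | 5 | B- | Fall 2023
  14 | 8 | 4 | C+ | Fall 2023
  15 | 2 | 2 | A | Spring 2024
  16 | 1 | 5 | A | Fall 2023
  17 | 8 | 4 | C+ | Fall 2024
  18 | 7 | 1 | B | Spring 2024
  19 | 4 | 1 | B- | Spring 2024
SELECT name, credits FROM courses ORDER BY credits ASC LIMIT 1

Execution result:
name | credits
English 201 | 3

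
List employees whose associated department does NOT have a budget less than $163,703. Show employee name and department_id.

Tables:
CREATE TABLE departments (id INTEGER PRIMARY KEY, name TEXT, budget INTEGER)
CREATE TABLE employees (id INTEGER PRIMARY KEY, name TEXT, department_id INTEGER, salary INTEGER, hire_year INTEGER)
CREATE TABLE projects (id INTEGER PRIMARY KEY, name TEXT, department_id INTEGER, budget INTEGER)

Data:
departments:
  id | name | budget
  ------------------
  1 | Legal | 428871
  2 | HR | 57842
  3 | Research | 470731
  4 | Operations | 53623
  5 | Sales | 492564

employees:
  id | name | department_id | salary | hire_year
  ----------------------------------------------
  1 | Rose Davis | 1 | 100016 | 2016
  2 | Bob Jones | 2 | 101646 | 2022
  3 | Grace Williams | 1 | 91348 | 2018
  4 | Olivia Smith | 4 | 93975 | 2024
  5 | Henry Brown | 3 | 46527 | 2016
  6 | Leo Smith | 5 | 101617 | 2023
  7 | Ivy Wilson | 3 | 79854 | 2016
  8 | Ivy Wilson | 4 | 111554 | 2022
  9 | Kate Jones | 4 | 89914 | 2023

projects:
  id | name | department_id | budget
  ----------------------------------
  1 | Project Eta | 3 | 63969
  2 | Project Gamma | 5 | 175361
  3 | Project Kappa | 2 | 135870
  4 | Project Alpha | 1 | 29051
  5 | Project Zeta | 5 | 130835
SELECT name, department_id FROM employees WHERE department_id NOT IN (SELECT id FROM departments WHERE budget < 163703)

Execution result:
name | department_id
Rose Davis | 1
Grace Williams | 1
Henry Brown | 3
Leo Smith | 5
Ivy Wilson | 3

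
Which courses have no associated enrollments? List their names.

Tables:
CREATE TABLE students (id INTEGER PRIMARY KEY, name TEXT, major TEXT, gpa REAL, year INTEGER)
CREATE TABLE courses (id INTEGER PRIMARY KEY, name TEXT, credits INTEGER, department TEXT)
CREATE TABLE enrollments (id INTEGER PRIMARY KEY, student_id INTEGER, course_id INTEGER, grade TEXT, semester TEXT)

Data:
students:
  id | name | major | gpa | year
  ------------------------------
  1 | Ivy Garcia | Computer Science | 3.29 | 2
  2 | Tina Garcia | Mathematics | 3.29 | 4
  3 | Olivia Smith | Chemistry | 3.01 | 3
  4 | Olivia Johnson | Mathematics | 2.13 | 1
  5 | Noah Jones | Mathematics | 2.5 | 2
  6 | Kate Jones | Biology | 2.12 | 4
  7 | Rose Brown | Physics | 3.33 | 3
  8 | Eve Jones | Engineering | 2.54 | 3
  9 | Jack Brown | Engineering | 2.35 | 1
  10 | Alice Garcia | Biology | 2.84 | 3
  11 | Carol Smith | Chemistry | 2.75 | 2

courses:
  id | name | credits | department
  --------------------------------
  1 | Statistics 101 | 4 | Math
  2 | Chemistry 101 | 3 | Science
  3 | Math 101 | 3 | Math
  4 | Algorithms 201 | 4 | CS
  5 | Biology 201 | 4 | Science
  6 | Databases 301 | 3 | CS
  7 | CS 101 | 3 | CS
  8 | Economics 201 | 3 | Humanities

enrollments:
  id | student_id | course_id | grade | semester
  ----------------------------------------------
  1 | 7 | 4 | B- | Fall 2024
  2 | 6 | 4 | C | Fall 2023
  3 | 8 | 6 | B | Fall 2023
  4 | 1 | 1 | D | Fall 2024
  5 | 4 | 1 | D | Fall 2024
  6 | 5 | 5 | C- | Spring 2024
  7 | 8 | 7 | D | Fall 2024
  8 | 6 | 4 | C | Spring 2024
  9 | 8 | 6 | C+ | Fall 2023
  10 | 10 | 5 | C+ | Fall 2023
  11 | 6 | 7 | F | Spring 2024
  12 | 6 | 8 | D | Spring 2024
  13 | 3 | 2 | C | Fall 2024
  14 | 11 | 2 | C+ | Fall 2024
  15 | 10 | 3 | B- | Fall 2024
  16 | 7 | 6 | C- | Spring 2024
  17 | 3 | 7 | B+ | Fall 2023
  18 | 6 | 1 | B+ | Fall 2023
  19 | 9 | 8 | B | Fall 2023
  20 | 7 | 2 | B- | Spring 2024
SELECT p.name FROM courses p LEFT JOIN enrollments c ON c.course_id = p.id WHERE c.id IS NULL

Execution result:
(no rows)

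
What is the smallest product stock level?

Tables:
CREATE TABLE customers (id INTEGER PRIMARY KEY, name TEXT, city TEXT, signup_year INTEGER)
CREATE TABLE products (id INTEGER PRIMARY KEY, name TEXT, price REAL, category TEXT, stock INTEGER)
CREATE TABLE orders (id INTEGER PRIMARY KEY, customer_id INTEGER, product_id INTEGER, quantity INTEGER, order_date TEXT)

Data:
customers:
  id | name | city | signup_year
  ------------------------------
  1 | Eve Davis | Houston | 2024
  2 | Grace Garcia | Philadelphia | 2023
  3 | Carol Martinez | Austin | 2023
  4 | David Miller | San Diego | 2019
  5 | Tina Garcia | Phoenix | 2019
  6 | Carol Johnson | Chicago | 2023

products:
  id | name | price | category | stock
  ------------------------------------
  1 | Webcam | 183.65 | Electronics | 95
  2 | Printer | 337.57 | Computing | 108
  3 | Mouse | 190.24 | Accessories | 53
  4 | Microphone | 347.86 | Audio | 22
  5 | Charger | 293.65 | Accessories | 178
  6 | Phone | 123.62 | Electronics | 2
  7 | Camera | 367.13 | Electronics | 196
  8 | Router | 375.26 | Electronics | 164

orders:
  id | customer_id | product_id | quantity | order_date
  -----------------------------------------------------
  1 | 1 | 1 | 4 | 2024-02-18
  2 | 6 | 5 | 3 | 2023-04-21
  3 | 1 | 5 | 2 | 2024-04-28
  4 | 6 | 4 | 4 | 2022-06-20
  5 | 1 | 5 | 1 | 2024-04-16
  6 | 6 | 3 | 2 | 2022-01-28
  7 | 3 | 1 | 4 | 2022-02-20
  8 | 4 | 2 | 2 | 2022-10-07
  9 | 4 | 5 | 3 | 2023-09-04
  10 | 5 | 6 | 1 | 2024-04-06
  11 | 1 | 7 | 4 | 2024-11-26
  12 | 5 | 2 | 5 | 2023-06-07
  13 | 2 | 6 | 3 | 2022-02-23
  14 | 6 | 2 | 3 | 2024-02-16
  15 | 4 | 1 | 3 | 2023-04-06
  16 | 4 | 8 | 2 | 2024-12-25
SELECT MIN(stock) FROM products

Execution result:
2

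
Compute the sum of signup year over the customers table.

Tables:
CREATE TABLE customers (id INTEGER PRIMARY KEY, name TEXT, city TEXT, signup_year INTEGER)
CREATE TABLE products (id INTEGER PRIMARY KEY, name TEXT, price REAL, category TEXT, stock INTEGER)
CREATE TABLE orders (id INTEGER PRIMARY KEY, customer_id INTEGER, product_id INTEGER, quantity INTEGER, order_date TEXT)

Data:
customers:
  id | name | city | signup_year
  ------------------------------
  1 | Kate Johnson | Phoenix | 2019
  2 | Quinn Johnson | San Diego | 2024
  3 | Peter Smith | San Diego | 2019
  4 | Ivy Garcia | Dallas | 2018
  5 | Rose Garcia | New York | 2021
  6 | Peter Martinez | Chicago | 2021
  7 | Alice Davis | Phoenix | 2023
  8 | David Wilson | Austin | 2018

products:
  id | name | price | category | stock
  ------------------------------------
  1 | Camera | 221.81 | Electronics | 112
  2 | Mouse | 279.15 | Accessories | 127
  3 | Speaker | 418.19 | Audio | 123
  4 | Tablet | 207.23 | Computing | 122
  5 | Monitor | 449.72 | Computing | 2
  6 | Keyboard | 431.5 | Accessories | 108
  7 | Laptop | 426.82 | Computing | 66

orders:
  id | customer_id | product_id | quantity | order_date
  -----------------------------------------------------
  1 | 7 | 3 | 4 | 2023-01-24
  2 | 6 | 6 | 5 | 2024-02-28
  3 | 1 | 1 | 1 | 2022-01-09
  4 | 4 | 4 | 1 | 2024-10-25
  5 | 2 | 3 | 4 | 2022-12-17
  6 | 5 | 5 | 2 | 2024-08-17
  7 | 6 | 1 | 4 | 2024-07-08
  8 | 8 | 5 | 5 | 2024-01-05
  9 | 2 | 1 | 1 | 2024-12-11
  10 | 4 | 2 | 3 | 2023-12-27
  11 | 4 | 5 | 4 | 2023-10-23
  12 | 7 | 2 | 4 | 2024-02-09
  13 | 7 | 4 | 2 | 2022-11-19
SELECT SUM(signup_year) FROM customers

Execution result:
16163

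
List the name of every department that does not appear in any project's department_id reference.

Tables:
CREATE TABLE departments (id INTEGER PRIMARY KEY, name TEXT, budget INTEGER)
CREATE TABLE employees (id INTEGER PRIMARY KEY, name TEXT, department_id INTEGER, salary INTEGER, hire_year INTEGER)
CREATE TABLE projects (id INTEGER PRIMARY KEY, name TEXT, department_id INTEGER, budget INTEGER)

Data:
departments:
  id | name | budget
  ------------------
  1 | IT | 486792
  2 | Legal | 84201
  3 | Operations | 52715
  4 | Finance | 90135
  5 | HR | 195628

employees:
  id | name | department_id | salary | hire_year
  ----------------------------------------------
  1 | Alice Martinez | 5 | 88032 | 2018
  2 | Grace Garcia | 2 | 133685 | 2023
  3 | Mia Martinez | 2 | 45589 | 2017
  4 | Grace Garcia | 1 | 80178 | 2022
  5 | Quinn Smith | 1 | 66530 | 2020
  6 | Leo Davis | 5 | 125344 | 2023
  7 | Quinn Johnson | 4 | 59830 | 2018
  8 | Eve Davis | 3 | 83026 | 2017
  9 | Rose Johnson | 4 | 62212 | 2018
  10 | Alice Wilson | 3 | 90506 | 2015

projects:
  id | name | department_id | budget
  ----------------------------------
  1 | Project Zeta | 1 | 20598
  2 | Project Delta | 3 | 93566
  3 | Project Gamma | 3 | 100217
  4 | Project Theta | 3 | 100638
SELECT p.name FROM departments p LEFT JOIN projects c ON c.department_id = p.id WHERE c.id IS NULL

Execution result:
name
Legal
Finance
HR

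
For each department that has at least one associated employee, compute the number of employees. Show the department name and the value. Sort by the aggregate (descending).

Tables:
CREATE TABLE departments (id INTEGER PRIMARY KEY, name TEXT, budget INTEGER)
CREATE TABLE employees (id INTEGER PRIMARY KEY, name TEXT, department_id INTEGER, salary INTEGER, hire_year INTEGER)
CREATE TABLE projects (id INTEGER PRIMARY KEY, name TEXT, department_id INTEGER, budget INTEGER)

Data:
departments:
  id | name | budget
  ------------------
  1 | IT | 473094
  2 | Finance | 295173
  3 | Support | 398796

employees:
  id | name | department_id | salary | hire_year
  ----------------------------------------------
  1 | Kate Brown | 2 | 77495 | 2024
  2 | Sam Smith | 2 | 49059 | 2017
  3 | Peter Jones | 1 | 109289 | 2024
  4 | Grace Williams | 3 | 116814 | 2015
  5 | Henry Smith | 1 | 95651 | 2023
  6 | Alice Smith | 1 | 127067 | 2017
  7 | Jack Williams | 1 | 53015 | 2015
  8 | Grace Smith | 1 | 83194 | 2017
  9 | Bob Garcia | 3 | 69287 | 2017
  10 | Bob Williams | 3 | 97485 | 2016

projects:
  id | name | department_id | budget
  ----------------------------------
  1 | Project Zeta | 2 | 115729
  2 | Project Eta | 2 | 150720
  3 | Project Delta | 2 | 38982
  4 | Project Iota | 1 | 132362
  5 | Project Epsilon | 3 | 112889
SELECT p.name, COUNT(*) AS n FROM employees c JOIN departments p ON c.department_id = p.id GROUP BY p.id, p.name ORDER BY n DESC

Execution result:
name | n
IT | 5
Support | 3
Finance | 2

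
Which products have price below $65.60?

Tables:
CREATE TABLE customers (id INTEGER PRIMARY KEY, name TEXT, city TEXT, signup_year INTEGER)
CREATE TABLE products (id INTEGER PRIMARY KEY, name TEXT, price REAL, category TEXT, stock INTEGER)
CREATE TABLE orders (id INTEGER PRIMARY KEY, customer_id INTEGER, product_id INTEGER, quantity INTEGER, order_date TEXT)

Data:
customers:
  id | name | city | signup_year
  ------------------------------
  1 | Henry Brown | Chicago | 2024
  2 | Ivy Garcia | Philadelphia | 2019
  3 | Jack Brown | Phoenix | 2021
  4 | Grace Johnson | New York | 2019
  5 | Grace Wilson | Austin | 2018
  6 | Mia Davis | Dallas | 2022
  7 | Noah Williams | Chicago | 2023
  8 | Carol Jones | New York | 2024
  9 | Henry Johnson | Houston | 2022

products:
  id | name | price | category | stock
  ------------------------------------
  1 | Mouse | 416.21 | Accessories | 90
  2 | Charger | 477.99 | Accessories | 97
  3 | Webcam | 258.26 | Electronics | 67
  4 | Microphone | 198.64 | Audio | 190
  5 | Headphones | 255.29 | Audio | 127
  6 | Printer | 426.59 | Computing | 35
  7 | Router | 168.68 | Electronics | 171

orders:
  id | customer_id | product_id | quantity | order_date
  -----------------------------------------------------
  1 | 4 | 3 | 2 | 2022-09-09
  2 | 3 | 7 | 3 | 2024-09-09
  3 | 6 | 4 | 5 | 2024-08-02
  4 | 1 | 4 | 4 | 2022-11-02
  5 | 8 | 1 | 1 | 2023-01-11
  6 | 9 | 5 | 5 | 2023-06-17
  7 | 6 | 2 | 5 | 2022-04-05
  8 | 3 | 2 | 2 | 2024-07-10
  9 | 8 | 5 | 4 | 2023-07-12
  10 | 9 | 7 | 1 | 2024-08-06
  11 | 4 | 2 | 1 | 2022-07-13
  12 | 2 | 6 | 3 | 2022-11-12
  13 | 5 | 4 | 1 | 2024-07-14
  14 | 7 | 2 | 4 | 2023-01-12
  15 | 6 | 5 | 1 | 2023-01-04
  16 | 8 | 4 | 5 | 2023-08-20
SELECT name, price FROM products WHERE price < 65.6

Execution result:
(no rows)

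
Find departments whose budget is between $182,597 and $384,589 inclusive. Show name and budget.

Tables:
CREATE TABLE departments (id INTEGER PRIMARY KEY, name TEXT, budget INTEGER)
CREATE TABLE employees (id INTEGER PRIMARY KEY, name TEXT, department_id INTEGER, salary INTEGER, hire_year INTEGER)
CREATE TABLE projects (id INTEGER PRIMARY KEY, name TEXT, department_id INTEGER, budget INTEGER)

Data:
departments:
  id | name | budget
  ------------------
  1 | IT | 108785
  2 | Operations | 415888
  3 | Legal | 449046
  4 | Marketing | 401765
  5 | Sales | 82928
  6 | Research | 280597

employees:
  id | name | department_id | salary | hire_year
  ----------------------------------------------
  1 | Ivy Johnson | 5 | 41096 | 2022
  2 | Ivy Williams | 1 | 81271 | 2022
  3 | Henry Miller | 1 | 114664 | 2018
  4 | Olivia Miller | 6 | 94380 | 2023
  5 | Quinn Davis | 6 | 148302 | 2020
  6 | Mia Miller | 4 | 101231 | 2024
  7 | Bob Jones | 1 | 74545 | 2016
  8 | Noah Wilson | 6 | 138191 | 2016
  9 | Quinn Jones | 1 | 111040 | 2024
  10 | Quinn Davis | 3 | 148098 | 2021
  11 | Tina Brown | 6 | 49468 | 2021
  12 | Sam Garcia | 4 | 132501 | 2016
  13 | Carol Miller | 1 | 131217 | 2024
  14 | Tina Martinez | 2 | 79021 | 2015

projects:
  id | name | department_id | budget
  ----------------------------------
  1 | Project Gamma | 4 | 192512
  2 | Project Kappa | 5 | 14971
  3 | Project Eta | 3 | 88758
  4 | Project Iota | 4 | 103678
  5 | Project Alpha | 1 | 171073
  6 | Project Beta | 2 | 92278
SELECT name, budget FROM departments WHERE budget BETWEEN 182597 AND 384589

Execution result:
name | budget
Research | 280597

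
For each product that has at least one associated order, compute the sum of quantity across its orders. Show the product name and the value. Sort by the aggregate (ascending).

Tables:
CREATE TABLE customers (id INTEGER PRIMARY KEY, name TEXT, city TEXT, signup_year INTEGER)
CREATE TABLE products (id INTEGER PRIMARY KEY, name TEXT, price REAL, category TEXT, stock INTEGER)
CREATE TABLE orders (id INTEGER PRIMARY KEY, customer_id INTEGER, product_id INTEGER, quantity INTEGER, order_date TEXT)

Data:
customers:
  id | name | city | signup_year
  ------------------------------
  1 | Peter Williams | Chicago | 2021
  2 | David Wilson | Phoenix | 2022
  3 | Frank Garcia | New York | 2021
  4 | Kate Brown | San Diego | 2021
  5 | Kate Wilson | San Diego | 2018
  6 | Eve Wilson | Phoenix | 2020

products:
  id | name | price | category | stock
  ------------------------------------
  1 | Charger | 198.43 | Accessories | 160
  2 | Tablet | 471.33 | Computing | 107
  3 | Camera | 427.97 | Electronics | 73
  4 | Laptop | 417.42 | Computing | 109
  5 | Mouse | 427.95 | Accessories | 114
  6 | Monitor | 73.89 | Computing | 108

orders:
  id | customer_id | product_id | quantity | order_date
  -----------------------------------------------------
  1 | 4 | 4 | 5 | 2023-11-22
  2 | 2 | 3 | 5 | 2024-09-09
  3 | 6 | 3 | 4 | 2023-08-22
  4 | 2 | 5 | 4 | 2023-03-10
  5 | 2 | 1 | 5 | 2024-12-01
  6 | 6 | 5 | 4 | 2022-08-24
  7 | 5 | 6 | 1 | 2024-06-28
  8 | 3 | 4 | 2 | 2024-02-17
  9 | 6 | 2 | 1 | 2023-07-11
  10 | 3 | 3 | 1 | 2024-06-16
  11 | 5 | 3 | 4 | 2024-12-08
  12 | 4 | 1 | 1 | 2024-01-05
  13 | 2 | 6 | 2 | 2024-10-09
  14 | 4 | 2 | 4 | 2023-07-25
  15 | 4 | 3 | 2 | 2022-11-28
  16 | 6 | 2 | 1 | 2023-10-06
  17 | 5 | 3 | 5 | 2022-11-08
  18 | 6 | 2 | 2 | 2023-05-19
SELECT p.name, SUM(c.quantity) AS sum_quantity FROM orders c JOIN products p ON c.product_id = p.id GROUP BY p.id, p.name ORDER BY sum_quantity ASC

Execution result:
name | sum_quantity
Monitor | 3
Charger | 6
Laptop | 7
Tablet | 8
Mouse | 8
Camera | 21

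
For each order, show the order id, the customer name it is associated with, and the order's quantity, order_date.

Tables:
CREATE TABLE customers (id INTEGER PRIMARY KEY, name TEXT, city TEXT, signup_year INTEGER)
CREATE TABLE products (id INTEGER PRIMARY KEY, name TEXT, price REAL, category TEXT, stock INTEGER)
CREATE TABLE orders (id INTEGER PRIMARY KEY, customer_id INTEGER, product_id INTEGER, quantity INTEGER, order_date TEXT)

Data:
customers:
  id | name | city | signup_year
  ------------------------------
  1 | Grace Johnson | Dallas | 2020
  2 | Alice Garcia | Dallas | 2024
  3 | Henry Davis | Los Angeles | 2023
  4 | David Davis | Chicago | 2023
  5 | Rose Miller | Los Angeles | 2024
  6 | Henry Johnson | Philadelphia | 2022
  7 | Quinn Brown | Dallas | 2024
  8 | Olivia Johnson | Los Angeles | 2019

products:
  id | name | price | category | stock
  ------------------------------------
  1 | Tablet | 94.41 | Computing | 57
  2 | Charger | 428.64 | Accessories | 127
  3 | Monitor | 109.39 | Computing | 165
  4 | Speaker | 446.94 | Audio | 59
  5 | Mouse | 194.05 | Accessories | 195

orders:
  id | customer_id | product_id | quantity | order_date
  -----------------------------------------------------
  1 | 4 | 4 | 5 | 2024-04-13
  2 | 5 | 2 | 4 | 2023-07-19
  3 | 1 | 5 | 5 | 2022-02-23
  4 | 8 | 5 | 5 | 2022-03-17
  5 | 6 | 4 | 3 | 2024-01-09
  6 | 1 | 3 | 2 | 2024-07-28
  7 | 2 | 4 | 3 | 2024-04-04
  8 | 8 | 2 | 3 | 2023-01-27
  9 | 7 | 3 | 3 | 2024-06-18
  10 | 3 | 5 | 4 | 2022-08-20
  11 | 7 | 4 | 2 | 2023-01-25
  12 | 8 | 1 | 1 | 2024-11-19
SELECT c.id, p.name AS customer, c.quantity, c.order_date FROM orders c JOIN customers p ON c.customer_id = p.id

Execution result:
id | customer | quantity | order_date
1 | David Davis | 5 | 2024-04-13
2 | Rose Miller | 4 | 2023-07-19
3 | Grace Johnson | 5 | 2022-02-23
4 | Olivia Johnson | 5 | 2022-03-17
5 | Henry Johnson | 3 | 2024-01-09
6 | Grace Johnson | 2 | 2024-07-28
7 | Alice Garcia | 3 | 2024-04-04
8 | Olivia Johnson | 3 | 2023-01-27
9 | Quinn Brown | 3 | 2024-06-18
10 | Henry Davis | 4 | 2022-08-20
11 | Quinn Brown | 2 | 2023-01-25
12 | Olivia Johnson | 1 | 2024-11-19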